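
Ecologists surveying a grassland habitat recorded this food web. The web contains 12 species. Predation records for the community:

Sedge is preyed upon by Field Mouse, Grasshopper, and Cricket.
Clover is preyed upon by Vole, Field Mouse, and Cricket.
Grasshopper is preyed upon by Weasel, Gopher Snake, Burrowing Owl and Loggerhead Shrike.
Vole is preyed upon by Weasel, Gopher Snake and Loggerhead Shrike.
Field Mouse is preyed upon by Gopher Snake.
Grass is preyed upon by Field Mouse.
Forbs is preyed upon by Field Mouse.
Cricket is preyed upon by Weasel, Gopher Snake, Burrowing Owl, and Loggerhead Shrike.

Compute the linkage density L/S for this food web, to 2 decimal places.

L/S = 1.67

There are L = 20 links among S = 12 species.
L/S = 20/12 = 1.6667 ≈ 1.67.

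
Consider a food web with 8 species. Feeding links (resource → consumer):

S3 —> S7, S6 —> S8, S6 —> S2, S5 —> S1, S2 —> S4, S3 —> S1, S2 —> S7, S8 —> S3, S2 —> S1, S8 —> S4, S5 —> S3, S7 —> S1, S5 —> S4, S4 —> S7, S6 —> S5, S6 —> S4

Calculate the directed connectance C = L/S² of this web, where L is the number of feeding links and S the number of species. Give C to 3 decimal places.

C = 0.250

The web has S = 8 species and L = 16 feeding links.
C = L / S² = 16 / 64 = 0.2500 ≈ 0.250.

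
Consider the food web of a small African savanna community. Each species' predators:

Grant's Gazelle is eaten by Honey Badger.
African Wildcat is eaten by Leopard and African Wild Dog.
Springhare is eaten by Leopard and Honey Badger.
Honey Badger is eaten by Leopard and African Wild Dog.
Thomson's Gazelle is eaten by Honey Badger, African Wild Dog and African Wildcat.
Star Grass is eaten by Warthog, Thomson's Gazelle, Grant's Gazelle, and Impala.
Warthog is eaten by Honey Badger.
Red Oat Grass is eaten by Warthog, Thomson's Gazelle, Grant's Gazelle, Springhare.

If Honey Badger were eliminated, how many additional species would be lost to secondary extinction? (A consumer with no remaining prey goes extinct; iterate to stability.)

Remove Honey Badger.
Every predator of it retains at least one other prey: African Wild Dog still has Thomson's Gazelle, African Wildcat; Leopard still has Springhare, African Wildcat.
No consumer loses all prey, so no secondary extinctions occur.

0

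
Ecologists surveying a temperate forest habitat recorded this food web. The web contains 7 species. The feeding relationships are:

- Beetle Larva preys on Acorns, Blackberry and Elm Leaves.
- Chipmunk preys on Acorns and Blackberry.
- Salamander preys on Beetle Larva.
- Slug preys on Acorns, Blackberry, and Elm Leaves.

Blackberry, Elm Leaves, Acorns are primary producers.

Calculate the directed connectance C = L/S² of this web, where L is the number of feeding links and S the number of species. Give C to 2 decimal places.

The web has S = 7 species and L = 9 feeding links.
C = L / S² = 9 / 49 = 0.1837 ≈ 0.18.

C = 0.18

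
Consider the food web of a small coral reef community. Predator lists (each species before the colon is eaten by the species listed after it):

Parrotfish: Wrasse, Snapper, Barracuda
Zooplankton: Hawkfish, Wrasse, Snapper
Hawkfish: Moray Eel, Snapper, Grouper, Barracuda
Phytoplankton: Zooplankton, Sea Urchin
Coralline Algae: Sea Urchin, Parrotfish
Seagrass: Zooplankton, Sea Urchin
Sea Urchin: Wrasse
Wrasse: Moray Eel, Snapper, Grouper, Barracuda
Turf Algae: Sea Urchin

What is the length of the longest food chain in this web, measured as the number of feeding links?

One longest chain: Seagrass → Zooplankton → Wrasse → Moray Eel.
It has 4 species and 3 links.

3 links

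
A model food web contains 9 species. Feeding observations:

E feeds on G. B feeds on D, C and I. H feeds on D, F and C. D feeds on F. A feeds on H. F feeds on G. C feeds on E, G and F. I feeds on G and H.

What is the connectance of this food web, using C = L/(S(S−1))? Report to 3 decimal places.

C = 0.208

The web has S = 9 species and L = 15 feeding links.
C = L / (S(S−1)) = 15 / 72 = 0.2083 ≈ 0.208.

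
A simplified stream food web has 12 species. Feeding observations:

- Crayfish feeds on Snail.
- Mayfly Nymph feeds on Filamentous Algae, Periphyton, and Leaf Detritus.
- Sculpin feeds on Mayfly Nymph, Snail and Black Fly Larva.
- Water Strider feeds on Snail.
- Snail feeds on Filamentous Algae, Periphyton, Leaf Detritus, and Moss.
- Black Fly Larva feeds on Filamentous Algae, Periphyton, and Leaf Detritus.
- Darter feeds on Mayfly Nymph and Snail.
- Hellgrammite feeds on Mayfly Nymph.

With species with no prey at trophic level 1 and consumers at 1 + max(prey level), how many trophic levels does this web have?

Basal resources (level 1): Filamentous Algae, Periphyton, Moss, Leaf Detritus.
Filamentous Algae → Snail → Darter gives Darter level 3.
No species has a prey at level 3, so no species reaches level 4.

3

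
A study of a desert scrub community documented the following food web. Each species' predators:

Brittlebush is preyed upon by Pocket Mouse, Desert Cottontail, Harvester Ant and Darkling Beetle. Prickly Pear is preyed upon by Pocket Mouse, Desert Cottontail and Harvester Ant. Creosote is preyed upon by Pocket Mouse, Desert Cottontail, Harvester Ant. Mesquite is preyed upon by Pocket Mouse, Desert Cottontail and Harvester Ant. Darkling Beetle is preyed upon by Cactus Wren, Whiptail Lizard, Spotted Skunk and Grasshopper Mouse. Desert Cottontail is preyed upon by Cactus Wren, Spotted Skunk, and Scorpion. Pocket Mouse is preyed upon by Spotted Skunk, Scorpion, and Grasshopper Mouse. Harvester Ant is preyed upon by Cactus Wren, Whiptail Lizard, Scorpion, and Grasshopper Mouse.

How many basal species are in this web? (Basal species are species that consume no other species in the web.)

Basal species (no prey listed): Prickly Pear, Mesquite, Brittlebush, Creosote.
Count: 4.

4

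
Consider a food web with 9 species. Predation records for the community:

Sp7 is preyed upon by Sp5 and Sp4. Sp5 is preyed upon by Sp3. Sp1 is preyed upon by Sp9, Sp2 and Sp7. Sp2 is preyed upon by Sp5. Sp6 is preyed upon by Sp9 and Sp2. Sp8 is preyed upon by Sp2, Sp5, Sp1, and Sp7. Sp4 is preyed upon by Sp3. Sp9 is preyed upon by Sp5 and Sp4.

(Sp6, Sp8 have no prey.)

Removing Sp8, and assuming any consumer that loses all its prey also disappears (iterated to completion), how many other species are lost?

Remove Sp8.
Round 1: Sp1 (all prey gone) → extinct.
Round 2: Sp7 (all prey gone) → extinct.
No further losses. Total secondary extinctions: 2.

2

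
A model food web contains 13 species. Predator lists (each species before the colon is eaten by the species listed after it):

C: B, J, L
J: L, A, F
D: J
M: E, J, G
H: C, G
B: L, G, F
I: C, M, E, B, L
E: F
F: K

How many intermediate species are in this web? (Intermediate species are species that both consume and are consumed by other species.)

Intermediate species (has both prey and predators): C, M, E, B, J, F.
Count: 6.

6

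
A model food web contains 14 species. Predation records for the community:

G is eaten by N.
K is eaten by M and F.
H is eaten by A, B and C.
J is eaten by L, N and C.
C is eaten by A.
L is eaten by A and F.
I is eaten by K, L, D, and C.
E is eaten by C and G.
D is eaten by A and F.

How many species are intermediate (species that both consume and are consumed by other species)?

Intermediate species (has both prey and predators): L, C, G, D, K.
Count: 5.

5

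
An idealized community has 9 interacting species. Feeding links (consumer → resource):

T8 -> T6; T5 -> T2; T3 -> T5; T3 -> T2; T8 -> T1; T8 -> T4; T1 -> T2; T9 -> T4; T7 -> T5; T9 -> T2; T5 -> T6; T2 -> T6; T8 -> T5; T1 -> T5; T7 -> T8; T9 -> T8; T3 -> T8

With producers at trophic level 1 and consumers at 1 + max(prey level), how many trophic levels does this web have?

Producers (level 1): T4, T6.
T6 → T2 → T5 → T1 → T8 → T7 gives T7 level 6.
No species has a prey at level 6, so no species reaches level 7.

6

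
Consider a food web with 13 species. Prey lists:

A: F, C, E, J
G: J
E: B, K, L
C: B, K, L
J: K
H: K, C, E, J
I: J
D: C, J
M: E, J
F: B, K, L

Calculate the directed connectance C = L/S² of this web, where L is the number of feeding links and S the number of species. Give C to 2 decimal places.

The web has S = 13 species and L = 24 feeding links.
C = L / S² = 24 / 169 = 0.1420 ≈ 0.14.

C = 0.14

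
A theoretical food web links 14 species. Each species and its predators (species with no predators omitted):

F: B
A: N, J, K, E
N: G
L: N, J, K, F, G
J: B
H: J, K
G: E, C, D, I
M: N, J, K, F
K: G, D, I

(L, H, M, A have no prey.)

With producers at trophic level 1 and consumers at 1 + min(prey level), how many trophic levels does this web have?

Producers (level 1): L, H, M, A.
Following each consumer down to its lowest-level prey: L → G → C (levels 1 through 3).
All prey of C (G 2) are at level 2 or above, so C is at level 1 + 2 = 3.
Every consumer has at least one prey at level 2 or below, so none exceeds level 3.

3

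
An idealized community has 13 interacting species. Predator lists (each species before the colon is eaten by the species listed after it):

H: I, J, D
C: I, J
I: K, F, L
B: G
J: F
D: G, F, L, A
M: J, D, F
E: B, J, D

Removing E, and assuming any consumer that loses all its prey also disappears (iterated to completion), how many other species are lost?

Remove E.
Round 1: B (all prey gone) → extinct.
No further losses. Total secondary extinctions: 1.

1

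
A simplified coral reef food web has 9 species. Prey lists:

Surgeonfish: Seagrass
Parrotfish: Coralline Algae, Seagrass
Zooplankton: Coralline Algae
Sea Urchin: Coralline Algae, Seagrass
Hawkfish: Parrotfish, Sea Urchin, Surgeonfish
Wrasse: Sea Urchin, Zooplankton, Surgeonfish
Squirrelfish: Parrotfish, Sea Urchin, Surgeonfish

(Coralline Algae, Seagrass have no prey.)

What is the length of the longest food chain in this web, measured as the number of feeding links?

2 links

One longest chain: Coralline Algae → Parrotfish → Squirrelfish.
It has 3 species and 2 links.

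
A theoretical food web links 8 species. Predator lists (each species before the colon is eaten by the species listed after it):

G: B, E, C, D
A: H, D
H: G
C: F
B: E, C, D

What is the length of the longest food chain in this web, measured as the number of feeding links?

One longest chain: A → H → G → B → C → F.
It has 6 species and 5 links.

5 links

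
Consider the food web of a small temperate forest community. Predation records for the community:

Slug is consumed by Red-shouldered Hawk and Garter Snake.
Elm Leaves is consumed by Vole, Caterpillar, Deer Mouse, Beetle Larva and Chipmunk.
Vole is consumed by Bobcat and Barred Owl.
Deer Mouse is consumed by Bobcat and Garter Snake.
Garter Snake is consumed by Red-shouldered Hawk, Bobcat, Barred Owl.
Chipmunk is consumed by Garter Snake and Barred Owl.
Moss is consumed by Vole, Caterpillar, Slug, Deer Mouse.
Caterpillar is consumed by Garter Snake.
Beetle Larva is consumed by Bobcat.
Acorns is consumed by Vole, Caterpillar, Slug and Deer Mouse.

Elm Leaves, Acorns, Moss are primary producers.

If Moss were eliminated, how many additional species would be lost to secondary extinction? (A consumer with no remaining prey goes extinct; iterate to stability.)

Remove Moss.
Every predator of it retains at least one other prey: Deer Mouse still has Elm Leaves, Acorns; Slug still has Acorns; Caterpillar still has Elm Leaves, Acorns; Vole still has Elm Leaves, Acorns.
No consumer loses all prey, so no secondary extinctions occur.

0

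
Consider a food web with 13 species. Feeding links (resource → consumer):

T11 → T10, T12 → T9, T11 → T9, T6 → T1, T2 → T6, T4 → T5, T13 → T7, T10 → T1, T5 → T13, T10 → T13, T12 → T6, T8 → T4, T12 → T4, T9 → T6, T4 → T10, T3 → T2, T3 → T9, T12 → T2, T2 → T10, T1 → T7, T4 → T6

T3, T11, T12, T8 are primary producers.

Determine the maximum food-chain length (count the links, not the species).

4 links

One longest chain: T12 → T4 → T5 → T13 → T7.
It has 5 species and 4 links.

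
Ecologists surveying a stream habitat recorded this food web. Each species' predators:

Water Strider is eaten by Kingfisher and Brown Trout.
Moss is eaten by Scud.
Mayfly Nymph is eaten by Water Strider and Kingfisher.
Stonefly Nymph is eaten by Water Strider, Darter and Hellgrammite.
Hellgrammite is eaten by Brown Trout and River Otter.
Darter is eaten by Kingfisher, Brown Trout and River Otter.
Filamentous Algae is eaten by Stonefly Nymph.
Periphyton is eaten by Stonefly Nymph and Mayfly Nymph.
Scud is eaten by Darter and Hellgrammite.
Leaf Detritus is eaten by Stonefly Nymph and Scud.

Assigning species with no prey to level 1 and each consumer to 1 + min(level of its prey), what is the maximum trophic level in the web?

4

Basal resources (level 1): Leaf Detritus, Filamentous Algae, Periphyton, Moss.
Following each consumer down to its lowest-level prey: Leaf Detritus → Scud → Hellgrammite → Brown Trout (levels 1 through 4).
All prey of Brown Trout (Hellgrammite 3, Darter 3, Water Strider 3) are at level 3 or above, so Brown Trout is at level 1 + 3 = 4.
Every consumer has at least one prey at level 3 or below, so none exceeds level 4.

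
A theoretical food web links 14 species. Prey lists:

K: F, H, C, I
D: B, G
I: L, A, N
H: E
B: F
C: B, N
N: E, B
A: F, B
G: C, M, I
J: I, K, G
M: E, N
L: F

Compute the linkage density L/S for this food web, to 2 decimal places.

L/S = 1.86

There are L = 26 links among S = 14 species.
L/S = 26/14 = 1.8571 ≈ 1.86.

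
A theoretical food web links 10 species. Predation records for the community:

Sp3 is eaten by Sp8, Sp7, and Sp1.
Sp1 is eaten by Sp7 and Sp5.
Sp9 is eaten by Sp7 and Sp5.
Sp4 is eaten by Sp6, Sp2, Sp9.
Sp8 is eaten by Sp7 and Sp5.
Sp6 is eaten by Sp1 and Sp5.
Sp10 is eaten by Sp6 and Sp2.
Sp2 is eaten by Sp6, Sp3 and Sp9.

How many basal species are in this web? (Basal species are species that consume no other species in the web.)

Basal species (no prey listed): Sp10, Sp4.
Count: 2.

2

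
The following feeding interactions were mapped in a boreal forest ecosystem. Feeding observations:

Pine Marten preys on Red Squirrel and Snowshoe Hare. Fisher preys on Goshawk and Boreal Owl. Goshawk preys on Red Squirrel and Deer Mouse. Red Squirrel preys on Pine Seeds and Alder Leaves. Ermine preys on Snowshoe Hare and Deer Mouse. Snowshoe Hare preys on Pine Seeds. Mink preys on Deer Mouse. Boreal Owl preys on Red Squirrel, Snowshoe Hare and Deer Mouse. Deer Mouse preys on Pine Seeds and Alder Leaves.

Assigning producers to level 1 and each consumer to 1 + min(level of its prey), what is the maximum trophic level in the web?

4

Producers (level 1): Alder Leaves, Pine Seeds.
Following each consumer down to its lowest-level prey: Alder Leaves → Red Squirrel → Goshawk → Fisher (levels 1 through 4).
All prey of Fisher (Goshawk 3, Boreal Owl 3) are at level 3 or above, so Fisher is at level 1 + 3 = 4.
Every consumer has at least one prey at level 3 or below, so none exceeds level 4.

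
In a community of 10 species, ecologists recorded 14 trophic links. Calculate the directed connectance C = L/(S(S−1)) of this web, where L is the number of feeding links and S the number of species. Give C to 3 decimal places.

C = 0.156

The web has S = 10 species and L = 14 feeding links.
C = L / (S(S−1)) = 14 / 90 = 0.1556 ≈ 0.156.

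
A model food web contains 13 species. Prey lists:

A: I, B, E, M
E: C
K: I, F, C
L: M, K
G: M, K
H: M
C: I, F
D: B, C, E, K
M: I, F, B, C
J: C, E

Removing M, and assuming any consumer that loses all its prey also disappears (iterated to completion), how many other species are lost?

Remove M.
Round 1: H (all prey gone) → extinct.
No further losses. Total secondary extinctions: 1.

1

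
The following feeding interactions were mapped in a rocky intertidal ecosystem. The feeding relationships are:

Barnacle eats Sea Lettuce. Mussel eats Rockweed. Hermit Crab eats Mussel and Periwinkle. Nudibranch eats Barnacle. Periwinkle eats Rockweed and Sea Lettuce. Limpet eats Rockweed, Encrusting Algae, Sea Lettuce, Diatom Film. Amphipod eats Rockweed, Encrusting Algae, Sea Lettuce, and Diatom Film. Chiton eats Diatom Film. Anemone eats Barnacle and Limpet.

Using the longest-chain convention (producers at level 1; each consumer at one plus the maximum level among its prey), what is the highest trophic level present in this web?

3

Producers (level 1): Rockweed, Encrusting Algae, Sea Lettuce, Diatom Film.
Sea Lettuce → Barnacle → Nudibranch gives Nudibranch level 3.
No species has a prey at level 3, so no species reaches level 4.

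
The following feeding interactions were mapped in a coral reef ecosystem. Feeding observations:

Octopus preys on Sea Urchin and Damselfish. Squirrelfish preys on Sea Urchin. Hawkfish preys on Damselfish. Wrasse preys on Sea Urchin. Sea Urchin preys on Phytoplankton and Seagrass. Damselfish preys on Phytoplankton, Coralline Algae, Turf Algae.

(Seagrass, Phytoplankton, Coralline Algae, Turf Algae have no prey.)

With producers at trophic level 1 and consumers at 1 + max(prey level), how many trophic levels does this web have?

3

Producers (level 1): Seagrass, Phytoplankton, Coralline Algae, Turf Algae.
Seagrass → Sea Urchin → Wrasse gives Wrasse level 3.
No species has a prey at level 3, so no species reaches level 4.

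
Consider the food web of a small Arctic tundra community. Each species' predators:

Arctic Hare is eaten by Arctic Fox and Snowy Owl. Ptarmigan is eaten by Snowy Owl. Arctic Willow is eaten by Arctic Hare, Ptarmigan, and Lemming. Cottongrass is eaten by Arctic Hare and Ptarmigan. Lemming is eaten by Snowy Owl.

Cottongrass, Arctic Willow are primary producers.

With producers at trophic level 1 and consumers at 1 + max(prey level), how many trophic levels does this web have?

Producers (level 1): Cottongrass, Arctic Willow.
Cottongrass → Ptarmigan → Snowy Owl gives Snowy Owl level 3.
No species has a prey at level 3, so no species reaches level 4.

3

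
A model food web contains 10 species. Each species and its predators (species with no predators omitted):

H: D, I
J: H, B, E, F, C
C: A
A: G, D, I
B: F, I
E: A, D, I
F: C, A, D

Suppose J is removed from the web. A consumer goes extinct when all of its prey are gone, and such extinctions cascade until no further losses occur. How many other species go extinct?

9

Remove J.
Round 1: H (all prey gone), B (all prey gone), E (all prey gone) → extinct.
Round 2: F (all prey gone) → extinct.
Round 3: C (all prey gone) → extinct.
Round 4: A (all prey gone) → extinct.
Round 5: G (all prey gone), D (all prey gone), I (all prey gone) → extinct.
No further losses. Total secondary extinctions: 9.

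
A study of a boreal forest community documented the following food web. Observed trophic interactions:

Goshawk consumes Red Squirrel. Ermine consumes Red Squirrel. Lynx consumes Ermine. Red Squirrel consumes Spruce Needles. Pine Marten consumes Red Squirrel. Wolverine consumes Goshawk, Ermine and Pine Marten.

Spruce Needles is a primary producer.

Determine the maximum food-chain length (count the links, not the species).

3 links

One longest chain: Spruce Needles → Red Squirrel → Ermine → Wolverine.
It has 4 species and 3 links.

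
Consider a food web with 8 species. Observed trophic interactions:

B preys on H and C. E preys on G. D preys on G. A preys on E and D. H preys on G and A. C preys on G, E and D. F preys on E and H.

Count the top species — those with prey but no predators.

2

Top species (has prey, but nothing eats it): B, F.
Count: 2.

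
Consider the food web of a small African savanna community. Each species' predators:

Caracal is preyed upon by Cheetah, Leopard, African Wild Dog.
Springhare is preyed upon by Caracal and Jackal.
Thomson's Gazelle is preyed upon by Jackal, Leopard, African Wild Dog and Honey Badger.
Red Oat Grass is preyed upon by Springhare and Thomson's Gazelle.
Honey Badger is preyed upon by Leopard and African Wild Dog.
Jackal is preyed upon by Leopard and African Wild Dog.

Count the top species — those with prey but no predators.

3

Top species (has prey, but nothing eats it): African Wild Dog, Leopard, Cheetah.
Count: 3.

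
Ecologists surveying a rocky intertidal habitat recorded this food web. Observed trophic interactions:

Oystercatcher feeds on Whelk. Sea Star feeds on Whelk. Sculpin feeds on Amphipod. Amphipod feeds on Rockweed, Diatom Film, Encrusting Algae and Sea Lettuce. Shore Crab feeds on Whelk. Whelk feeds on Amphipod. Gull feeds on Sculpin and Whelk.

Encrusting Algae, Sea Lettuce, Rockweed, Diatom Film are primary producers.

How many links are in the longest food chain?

3 links

One longest chain: Encrusting Algae → Amphipod → Whelk → Oystercatcher.
It has 4 species and 3 links.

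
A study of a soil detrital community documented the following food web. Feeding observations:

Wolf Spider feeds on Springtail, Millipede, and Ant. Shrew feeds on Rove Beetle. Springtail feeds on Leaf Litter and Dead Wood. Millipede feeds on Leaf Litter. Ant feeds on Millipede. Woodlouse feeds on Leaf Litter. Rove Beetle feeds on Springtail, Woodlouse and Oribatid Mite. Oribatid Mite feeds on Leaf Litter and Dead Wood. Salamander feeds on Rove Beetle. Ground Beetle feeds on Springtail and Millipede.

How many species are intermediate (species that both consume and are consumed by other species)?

Intermediate species (has both prey and predators): Springtail, Millipede, Oribatid Mite, Woodlouse, Rove Beetle, Ant.
Count: 6.

6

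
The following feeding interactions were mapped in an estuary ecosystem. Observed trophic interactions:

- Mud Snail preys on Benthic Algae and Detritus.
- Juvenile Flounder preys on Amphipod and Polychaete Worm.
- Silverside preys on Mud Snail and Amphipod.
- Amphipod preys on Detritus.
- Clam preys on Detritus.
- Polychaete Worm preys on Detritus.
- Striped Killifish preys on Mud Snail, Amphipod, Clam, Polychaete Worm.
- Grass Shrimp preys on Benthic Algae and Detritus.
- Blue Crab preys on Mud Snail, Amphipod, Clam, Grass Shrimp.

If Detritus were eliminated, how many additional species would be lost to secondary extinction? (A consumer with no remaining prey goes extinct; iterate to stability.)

Remove Detritus.
Round 1: Polychaete Worm (all prey gone), Amphipod (all prey gone), Clam (all prey gone) → extinct.
Round 2: Juvenile Flounder (all prey gone) → extinct.
No further losses. Total secondary extinctions: 4.

4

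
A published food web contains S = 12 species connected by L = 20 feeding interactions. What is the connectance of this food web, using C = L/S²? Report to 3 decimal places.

The web has S = 12 species and L = 20 feeding links.
C = L / S² = 20 / 144 = 0.1389 ≈ 0.139.

C = 0.139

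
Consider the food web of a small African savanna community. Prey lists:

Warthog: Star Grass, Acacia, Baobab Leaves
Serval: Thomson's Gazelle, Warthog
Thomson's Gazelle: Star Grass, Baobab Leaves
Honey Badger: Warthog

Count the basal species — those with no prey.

3

Basal species (no prey listed): Star Grass, Acacia, Baobab Leaves.
Count: 3.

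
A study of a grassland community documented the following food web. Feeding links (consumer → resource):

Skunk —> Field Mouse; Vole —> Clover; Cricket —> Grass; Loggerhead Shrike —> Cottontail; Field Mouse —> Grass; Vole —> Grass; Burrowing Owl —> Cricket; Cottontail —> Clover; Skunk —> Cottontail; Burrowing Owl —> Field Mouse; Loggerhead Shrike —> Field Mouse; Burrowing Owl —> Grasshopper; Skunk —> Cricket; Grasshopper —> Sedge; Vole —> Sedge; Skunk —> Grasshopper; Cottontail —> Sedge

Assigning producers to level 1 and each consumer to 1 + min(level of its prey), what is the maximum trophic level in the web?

Producers (level 1): Sedge, Clover, Grass.
Following each consumer down to its lowest-level prey: Grass → Field Mouse → Burrowing Owl (levels 1 through 3).
All prey of Burrowing Owl (Field Mouse 2, Grasshopper 2, Cricket 2) are at level 2 or above, so Burrowing Owl is at level 1 + 2 = 3.
Every consumer has at least one prey at level 2 or below, so none exceeds level 3.

3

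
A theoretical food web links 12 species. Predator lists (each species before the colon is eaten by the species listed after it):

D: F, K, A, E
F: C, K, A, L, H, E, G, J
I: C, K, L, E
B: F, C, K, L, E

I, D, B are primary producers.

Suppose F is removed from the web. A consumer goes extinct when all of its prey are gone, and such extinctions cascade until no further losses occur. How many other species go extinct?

Remove F.
Round 1: H (all prey gone), G (all prey gone), J (all prey gone) → extinct.
No further losses. Total secondary extinctions: 3.

3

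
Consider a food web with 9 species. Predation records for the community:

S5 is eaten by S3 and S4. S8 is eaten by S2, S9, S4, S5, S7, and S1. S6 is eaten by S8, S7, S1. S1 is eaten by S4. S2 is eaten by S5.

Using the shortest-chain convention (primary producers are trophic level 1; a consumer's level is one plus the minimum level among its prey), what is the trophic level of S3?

S6 is a producer → level 1.
S8 eats S6 → level 2.
S5 eats S8 → level 3.
S3 eats S5 → level 4.
No prey of S3 is below level 3, so 4 is the minimum.

Trophic level 4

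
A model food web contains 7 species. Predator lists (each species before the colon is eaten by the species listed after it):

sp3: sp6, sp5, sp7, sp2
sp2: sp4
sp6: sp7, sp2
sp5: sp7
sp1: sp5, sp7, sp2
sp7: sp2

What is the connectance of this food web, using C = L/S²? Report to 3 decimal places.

The web has S = 7 species and L = 12 feeding links.
C = L / S² = 12 / 49 = 0.2449 ≈ 0.245.

C = 0.245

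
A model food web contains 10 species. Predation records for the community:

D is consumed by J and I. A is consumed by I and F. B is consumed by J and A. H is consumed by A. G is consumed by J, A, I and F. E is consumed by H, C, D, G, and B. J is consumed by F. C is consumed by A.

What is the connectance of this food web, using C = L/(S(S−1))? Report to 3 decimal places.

The web has S = 10 species and L = 18 feeding links.
C = L / (S(S−1)) = 18 / 90 = 0.2000 ≈ 0.200.

C = 0.200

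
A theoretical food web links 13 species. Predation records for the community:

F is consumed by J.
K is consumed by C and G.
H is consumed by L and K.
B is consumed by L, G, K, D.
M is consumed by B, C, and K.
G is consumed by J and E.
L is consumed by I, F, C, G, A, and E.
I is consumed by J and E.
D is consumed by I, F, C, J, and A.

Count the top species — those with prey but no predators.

Top species (has prey, but nothing eats it): A, C, J, E.
Count: 4.

4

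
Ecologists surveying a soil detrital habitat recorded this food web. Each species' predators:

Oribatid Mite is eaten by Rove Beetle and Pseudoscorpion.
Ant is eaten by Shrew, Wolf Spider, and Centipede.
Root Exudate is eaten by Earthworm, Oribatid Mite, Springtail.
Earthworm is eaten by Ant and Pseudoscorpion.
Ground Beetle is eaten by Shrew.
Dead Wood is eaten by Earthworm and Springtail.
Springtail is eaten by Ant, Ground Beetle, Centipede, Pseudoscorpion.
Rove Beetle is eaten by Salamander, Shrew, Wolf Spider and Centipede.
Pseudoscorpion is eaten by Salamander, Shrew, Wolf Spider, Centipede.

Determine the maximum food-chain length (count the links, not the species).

One longest chain: Root Exudate → Oribatid Mite → Pseudoscorpion → Centipede.
It has 4 species and 3 links.

3 links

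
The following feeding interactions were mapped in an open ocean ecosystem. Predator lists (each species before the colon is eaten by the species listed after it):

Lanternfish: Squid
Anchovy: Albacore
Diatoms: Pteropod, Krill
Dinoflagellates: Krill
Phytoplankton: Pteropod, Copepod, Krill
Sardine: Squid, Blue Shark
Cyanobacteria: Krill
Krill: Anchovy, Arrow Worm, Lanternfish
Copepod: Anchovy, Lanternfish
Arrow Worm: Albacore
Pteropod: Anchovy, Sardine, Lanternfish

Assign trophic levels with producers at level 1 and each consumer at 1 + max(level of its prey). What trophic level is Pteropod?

Trophic level 2

Phytoplankton is a producer → level 1.
Pteropod eats Phytoplankton (level 1); other prey at levels: Diatoms 1 → level 2.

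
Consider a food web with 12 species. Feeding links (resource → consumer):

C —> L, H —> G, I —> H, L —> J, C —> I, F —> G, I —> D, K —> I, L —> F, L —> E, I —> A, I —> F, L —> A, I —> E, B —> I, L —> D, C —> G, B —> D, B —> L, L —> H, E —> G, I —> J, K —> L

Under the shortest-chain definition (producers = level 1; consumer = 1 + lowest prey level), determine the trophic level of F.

Trophic level 3

B is a producer → level 1.
L eats B → level 2.
F eats L → level 3.
No prey of F is below level 2, so 3 is the minimum.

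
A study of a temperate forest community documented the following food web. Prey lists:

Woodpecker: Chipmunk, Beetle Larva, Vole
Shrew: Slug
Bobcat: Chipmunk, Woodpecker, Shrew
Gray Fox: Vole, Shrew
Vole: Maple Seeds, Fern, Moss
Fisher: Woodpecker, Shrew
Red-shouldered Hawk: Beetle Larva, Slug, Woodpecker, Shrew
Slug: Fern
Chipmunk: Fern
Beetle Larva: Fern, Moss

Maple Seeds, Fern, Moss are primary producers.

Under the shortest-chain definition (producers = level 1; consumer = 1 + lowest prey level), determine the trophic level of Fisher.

Trophic level 4

Fern is a producer → level 1.
Slug eats Fern → level 2.
Shrew eats Slug → level 3.
Fisher eats Shrew → level 4.
No prey of Fisher is below level 3, so 4 is the minimum.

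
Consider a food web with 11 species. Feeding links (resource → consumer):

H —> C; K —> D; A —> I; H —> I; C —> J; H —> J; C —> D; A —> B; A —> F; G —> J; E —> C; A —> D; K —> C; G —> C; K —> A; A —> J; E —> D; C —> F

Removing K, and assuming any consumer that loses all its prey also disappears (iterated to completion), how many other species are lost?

Remove K.
Round 1: A (all prey gone) → extinct.
Round 2: B (all prey gone) → extinct.
No further losses. Total secondary extinctions: 2.

2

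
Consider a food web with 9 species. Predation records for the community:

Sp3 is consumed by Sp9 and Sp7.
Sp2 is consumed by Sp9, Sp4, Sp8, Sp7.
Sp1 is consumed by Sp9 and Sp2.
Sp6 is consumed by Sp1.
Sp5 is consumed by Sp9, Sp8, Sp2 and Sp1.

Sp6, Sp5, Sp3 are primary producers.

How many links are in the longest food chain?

One longest chain: Sp6 → Sp1 → Sp2 → Sp4.
It has 4 species and 3 links.

3 links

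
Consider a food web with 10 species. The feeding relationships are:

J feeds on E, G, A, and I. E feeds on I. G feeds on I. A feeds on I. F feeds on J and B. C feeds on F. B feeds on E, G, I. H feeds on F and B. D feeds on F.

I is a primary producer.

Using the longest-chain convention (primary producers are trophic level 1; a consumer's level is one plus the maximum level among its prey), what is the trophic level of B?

Trophic level 3

I is a producer → level 1.
E eats I → level 2.
B eats E (level 2); other prey at levels: I 1, G 2 → level 3.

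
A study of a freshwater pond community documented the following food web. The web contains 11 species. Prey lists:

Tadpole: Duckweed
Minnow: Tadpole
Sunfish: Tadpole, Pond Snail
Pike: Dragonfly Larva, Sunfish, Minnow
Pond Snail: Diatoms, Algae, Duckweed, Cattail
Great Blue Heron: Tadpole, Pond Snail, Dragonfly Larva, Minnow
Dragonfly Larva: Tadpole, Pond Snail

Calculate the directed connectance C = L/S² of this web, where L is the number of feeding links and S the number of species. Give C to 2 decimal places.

C = 0.14

The web has S = 11 species and L = 17 feeding links.
C = L / S² = 17 / 121 = 0.1405 ≈ 0.14.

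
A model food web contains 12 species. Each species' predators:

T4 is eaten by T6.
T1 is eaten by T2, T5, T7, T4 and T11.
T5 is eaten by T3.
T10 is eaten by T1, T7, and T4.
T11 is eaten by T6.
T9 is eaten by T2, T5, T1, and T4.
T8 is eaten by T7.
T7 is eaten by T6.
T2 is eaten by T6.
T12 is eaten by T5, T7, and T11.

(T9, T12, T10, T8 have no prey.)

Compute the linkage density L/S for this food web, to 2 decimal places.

L/S = 1.75

There are L = 21 links among S = 12 species.
L/S = 21/12 = 1.7500 ≈ 1.75.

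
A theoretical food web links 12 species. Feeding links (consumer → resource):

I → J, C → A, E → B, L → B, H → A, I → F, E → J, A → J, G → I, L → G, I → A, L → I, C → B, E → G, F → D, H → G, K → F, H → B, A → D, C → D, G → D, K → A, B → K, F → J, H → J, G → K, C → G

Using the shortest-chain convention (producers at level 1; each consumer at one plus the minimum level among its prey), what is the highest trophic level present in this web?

Producers (level 1): D, J.
Following each consumer down to its lowest-level prey: D → A → K → B (levels 1 through 4).
All prey of B (K 3) are at level 3 or above, so B is at level 1 + 3 = 4.
Every consumer has at least one prey at level 3 or below, so none exceeds level 4.

4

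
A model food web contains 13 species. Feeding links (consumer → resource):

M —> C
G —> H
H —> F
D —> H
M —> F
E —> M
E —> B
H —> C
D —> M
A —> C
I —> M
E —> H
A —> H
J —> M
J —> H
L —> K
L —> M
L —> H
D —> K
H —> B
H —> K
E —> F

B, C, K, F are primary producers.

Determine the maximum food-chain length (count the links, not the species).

One longest chain: B → H → A.
It has 3 species and 2 links.

2 links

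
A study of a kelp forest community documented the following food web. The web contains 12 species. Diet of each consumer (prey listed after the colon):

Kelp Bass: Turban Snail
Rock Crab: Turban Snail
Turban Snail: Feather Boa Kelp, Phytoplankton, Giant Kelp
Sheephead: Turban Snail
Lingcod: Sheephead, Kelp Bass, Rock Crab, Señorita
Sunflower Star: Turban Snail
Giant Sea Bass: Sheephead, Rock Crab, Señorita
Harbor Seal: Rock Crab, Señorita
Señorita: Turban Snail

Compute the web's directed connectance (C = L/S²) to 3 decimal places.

The web has S = 12 species and L = 17 feeding links.
C = L / S² = 17 / 144 = 0.1181 ≈ 0.118.

C = 0.118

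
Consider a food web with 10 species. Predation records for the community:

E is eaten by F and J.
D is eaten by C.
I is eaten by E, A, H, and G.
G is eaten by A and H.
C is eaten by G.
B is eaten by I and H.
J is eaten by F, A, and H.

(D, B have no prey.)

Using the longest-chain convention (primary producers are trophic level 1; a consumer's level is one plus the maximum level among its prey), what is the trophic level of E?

B is a producer → level 1.
I eats B → level 2.
E eats I → level 3.

Trophic level 3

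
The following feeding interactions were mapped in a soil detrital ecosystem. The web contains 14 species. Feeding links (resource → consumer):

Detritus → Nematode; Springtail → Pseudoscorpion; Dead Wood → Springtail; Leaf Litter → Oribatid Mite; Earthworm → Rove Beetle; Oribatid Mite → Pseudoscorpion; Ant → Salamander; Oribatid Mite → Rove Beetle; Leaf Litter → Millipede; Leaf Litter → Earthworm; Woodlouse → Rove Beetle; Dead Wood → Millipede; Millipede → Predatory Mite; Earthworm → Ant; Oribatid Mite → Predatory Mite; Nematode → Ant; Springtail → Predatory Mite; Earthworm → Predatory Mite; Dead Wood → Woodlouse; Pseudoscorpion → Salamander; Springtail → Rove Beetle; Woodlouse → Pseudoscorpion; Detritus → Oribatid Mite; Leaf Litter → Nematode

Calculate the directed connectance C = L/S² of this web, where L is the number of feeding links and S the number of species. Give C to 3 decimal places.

C = 0.122

The web has S = 14 species and L = 24 feeding links.
C = L / S² = 24 / 196 = 0.1224 ≈ 0.122.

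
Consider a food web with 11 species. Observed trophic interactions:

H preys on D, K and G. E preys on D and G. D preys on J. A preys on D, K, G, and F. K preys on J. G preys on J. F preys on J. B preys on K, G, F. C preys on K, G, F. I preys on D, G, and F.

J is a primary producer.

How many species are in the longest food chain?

One longest chain: J → G → I.
It has 3 species and 2 links.

3 species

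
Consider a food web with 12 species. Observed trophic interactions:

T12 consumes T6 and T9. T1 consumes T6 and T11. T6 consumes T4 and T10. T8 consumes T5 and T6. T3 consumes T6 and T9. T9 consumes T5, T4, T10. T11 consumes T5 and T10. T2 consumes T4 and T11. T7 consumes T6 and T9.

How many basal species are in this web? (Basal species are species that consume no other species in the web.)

3

Basal species (no prey listed): T10, T4, T5.
Count: 3.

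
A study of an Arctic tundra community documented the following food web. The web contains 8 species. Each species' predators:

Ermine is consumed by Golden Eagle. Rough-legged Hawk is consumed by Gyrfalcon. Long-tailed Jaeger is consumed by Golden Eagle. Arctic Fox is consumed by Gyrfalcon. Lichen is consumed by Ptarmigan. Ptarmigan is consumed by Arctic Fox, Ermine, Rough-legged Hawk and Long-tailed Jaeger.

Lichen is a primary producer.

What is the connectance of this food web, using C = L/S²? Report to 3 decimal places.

C = 0.141

The web has S = 8 species and L = 9 feeding links.
C = L / S² = 9 / 64 = 0.1406 ≈ 0.141.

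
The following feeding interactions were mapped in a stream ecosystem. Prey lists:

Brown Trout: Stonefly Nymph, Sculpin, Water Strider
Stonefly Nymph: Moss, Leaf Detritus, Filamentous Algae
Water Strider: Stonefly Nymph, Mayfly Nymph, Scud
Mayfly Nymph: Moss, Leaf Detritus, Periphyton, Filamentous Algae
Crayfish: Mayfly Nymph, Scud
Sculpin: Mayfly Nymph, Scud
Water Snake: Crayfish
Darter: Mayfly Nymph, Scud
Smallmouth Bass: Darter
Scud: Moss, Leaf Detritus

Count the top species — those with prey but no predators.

Top species (has prey, but nothing eats it): Water Snake, Brown Trout, Smallmouth Bass.
Count: 3.

3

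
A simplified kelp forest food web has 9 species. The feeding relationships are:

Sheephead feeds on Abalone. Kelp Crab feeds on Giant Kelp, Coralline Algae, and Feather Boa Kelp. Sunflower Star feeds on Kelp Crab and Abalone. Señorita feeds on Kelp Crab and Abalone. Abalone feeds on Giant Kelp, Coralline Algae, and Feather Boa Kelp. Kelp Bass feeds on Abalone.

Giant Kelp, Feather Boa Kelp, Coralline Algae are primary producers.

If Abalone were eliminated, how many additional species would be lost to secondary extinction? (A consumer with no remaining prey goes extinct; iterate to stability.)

Remove Abalone.
Round 1: Kelp Bass (all prey gone), Sheephead (all prey gone) → extinct.
No further losses. Total secondary extinctions: 2.

2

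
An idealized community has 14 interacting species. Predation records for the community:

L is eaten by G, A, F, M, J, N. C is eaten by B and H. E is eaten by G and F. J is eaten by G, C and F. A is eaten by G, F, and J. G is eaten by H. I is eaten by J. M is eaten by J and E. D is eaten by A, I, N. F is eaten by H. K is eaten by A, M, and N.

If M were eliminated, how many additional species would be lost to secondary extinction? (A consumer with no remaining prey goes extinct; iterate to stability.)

1

Remove M.
Round 1: E (all prey gone) → extinct.
No further losses. Total secondary extinctions: 1.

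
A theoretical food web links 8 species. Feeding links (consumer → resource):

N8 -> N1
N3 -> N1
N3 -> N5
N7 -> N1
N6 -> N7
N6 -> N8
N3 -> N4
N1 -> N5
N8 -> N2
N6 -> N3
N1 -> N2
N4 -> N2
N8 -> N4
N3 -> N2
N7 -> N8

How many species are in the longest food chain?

5 species

One longest chain: N5 → N1 → N8 → N7 → N6.
It has 5 species and 4 links.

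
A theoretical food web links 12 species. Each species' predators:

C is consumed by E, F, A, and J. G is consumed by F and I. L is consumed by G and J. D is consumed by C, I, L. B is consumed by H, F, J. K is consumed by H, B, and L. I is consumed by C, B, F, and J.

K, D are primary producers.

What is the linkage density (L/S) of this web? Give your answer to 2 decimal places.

L/S = 1.75

There are L = 21 links among S = 12 species.
L/S = 21/12 = 1.7500 ≈ 1.75.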